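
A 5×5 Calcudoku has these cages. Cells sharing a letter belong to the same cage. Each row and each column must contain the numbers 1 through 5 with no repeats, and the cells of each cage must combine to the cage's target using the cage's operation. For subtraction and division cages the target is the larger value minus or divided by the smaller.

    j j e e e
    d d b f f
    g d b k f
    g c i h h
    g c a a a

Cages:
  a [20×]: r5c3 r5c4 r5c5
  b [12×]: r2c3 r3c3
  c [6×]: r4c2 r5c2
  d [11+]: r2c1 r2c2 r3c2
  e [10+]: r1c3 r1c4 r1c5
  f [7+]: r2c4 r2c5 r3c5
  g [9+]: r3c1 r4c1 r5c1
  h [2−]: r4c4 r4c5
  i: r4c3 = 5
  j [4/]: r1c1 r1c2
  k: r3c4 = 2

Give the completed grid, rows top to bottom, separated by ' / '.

1 4 2 3 5 / 5 1 3 4 2 / 3 5 4 2 1 / 4 2 5 1 3 / 2 3 1 5 4

Cage k is a single given cell; hence r3c4 = 2.
I is a freebie, leaving r4c3 = 5.
In column 3, 2 can only go at r1c3, so r1c3 = 2.
The only place for 1 in column 3 is r5c3.
The only place for 1 in row 3 is r3c5.
The only place for 3 in column 4 is r1c4.
Row 1 now contains 3, which forces r1c5 = 5.
Column 5 now contains 5, leaving r2c5 = 2.
Column 5 already has 2, leaving r4c5 = 3.
Column 5 now contains 5, which forces r5c5 = 4.
Cage f needs sum 7; hence r2c4 = 4.
3 is placed in row 4, which forces r4c2 = 2.
Cage h's pair has difference 2, leaving r4c4 = 1.
Cage c's pair has product 6; hence r5c2 = 3.
Row 5 already has 4, which forces r5c4 = 5.
Cage d has sum 11, leaving r2c1 = 5.
The 3 cells of cage d must have sum 11, leaving r2c2 = 1.
Row 2 already has 4, so r2c3 = 3.
The 3 cells of cage g must have sum 9, so r3c1 = 3.
The 3 cells of cage d must have sum 11, leaving r3c2 = 5.
The two cells of cage b must have product 12, so r3c3 = 4.
Row 4 already has 1, leaving r4c1 = 4.
Row 5 already has 3, so r5c1 = 2.
4 is placed in column 1, which forces r1c1 = 1.
Column 2 already has 1, so r1c2 = 4.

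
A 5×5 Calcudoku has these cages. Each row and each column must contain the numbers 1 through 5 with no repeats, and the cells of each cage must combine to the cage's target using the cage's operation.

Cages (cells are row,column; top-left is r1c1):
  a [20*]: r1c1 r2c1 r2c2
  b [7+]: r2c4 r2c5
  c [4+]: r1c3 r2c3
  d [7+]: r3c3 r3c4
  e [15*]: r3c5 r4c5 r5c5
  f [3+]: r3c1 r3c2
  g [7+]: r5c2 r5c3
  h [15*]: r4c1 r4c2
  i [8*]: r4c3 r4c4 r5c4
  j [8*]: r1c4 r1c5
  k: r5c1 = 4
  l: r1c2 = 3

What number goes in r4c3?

2

L is a freebie, so r1c2 = 3.
3 is placed in row 1, leaving r1c3 = 1.
Column 3 now contains 1, leaving r2c3 = 3.
3 is placed in column 2, so r4c2 = 5.
Cage k is given; hence r5c1 = 4.
Row 5 now contains 4; hence r5c2 = 2.
Row 5 now contains 2; hence r5c3 = 5.
Row 5 now contains 2, so r5c4 = 1.
Row 5 already has 1; hence r5c5 = 3.
Cage a needs product 20, which forces r1c1 = 5.
Cage a needs product 20, leaving r2c1 = 1.
The 3 cells of cage a must have product 20; hence r2c2 = 4.
The two cells of cage f must have sum 3, so r3c1 = 2.
Column 2 now contains 2, so r3c2 = 1.
Row 3 already has 2, leaving r3c3 = 4.
Cage e needs product 15; hence r3c5 = 5.
5 is placed in row 4, leaving r4c1 = 3.
Column 3 already has 4; hence r4c3 = 2.
Row 4 already has 2, so r4c4 = 4.
3 is placed in column 5; hence r4c5 = 1.
Column 4 already has 4, which forces r1c4 = 2.
Cage j needs two cells with product 8; hence r1c5 = 4.
Cage b needs two cells with sum 7, which forces r2c4 = 5.
Column 5 now contains 5, which forces r2c5 = 2.
Row 3 now contains 5, leaving r3c4 = 3.
Completed grid: 5 3 1 2 4 / 1 4 3 5 2 / 2 1 4 3 5 / 3 5 2 4 1 / 4 2 5 1 3.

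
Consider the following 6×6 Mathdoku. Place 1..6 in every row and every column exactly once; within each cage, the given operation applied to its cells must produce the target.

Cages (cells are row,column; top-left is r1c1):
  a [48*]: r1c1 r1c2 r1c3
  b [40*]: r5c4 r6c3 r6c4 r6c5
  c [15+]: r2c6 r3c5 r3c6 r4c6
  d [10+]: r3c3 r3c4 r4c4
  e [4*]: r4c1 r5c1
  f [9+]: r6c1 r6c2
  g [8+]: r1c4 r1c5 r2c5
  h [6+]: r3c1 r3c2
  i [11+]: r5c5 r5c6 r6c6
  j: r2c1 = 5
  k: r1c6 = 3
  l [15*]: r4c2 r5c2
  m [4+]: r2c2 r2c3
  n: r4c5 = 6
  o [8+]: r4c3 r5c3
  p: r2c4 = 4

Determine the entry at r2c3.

3

Cage k is a single given cell, leaving r1c6 = 3.
J is a freebie; hence r2c1 = 5.
P is a freebie, which forces r2c4 = 4.
Cage n is a single given cell, so r4c5 = 6.
The only place for 6 in row 2 is r2c6.
In row 2, 2 can only go at r2c5, so r2c5 = 2.
The only place for 6 in row 5 is r5c3.
The two cells of cage o must have sum 8, which forces r4c3 = 2.
Column 3 already has 2, which forces r1c3 = 4.
Cage b has product 40; hence r6c5 = 4.
4 is placed in column 5, so r3c5 = 3.
4 is placed in column 5, leaving r5c5 = 5.
Cage g has sum 8, leaving r1c4 = 5.
Column 5 now contains 5, so r1c5 = 1.
Cage l's pair has product 15, which forces r4c2 = 5.
The 3 cells of cage d must have sum 10, which forces r4c4 = 3.
Row 5 already has 5, leaving r5c2 = 3.
3 is placed in column 2, which forces r6c2 = 6.
Cage a needs product 48; hence r1c1 = 6.
Column 2 already has 6, which forces r1c2 = 2.
3 is placed in column 2, leaving r2c2 = 1.
Cage m needs two cells with sum 4; hence r2c3 = 3.
Column 2 already has 2, which forces r3c2 = 4.
6 is placed in row 6; hence r6c1 = 3.
Cage b has product 40, leaving r6c3 = 5.
Row 6 already has 5; hence r6c6 = 2.
Row 3 already has 4, leaving r3c1 = 2.
5 is placed in column 3, leaving r3c3 = 1.
Cage d needs sum 10, leaving r3c4 = 6.
Column 6 now contains 2, so r3c6 = 5.
Cage c has sum 15, so r4c6 = 1.
The 4 cells of cage b must have product 40, so r5c4 = 2.
Cage i has sum 11, which forces r5c6 = 4.
Row 6 now contains 2, so r6c4 = 1.
1 is placed in row 4; hence r4c1 = 4.
4 is placed in row 5, leaving r5c1 = 1.
Completed grid: 6 2 4 5 1 3 / 5 1 3 4 2 6 / 2 4 1 6 3 5 / 4 5 2 3 6 1 / 1 3 6 2 5 4 / 3 6 5 1 4 2.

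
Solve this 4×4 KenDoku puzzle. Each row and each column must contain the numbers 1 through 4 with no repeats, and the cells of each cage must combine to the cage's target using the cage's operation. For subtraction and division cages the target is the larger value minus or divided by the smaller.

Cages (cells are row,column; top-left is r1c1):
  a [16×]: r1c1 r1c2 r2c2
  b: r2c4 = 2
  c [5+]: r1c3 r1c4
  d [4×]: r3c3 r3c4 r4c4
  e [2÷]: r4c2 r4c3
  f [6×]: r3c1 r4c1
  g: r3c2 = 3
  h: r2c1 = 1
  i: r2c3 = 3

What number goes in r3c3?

Cage h is given, which forces r2c1 = 1.
I is a freebie; hence r2c3 = 3.
Cage b is given, which forces r2c4 = 2.
Cage g is a single given cell, leaving r3c2 = 3.
Column 4 now contains 2, which forces r4c4 = 1.
Cage a has product 16, leaving r1c1 = 4.
Cage a needs product 16, leaving r1c2 = 1.
Row 1 already has 1, so r1c3 = 2.
4 is placed in row 1; hence r1c4 = 3.
2 is placed in row 2, leaving r2c2 = 4.
Row 3 now contains 3; hence r3c1 = 2.
Cage d has product 4; hence r3c3 = 1.
Column 4 now contains 1, which forces r3c4 = 4.
The two cells of cage f must have product 6, which forces r4c1 = 3.
Column 2 now contains 4, so r4c2 = 2.
Column 3 now contains 2, leaving r4c3 = 4.
Filled in: 4 1 2 3 / 1 4 3 2 / 2 3 1 4 / 3 2 4 1.

1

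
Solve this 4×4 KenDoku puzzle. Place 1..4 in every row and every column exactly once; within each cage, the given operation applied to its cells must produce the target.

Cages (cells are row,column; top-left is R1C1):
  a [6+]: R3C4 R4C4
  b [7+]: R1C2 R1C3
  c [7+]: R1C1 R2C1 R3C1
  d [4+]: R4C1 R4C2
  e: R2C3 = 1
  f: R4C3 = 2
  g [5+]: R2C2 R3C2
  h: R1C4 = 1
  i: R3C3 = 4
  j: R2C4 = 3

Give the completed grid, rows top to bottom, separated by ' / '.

2 4 3 1 / 4 2 1 3 / 1 3 4 2 / 3 1 2 4

Cage h is a single given cell; hence R1C4 = 1.
Cage e is given, which forces R2C3 = 1.
J is a freebie, which forces R2C4 = 3.
Cage i is a single given cell, leaving R3C3 = 4.
Row 3 now contains 4, leaving R3C4 = 2.
F is a freebie, which forces R4C3 = 2.
Column 4 already has 2; hence R4C4 = 4.
Cage b needs two cells with sum 7, which forces R1C2 = 4.
Column 3 already has 4; hence R1C3 = 3.
Column 2 already has 4, so R2C2 = 2.
Row 3 now contains 2, so R3C1 = 1.
1 is placed in row 3, which forces R3C2 = 3.
Column 1 already has 1, leaving R4C1 = 3.
3 is placed in column 2, so R4C2 = 1.
Row 1 now contains 4, so R1C1 = 2.
2 is placed in row 2; hence R2C1 = 4.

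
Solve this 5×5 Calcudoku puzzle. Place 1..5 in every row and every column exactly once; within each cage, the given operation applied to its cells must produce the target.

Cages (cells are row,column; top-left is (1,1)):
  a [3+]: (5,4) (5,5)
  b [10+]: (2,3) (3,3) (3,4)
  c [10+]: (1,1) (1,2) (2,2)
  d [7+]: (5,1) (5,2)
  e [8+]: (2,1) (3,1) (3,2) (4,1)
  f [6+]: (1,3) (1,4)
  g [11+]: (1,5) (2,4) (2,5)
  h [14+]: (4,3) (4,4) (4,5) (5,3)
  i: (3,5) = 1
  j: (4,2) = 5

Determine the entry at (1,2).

1

Cage i is a single given cell, which forces (3,5) = 1.
J is a freebie, so (4,2) = 5.
Column 5 already has 1, so (5,5) = 2.
The 4 cells of cage e must have sum 8, leaving (3,1) = 3.
Row 3 now contains 1, which forces (3,2) = 2.
Column 1 already has 3; hence (5,1) = 4.
Row 5 now contains 4, leaving (5,2) = 3.
The 4 cells of cage h must have sum 14, so (5,3) = 5.
2 is placed in row 5, which forces (5,4) = 1.
Column 1 already has 4, which forces (1,1) = 5.
Cage b has sum 10, which forces (2,3) = 1.
Column 3 already has 5; hence (3,3) = 4.
The 3 cells of cage b must have sum 10; hence (3,4) = 5.
Cage c needs sum 10, which forces (1,2) = 1.
Column 3 already has 4, so (1,3) = 2.
The two cells of cage f must have sum 6; hence (1,4) = 4.
Row 1 already has 4, so (1,5) = 3.
Row 2 already has 1, so (2,1) = 2.
Row 2 already has 1, leaving (2,2) = 4.
Row 2 now contains 2; hence (2,4) = 3.
Column 5 already has 3, which forces (2,5) = 5.
Cage e has sum 8, which forces (4,1) = 1.
Column 3 already has 2; hence (4,3) = 3.
3 is placed in column 4, so (4,4) = 2.
Column 5 already has 3; hence (4,5) = 4.
The full grid is 5 1 2 4 3 / 2 4 1 3 5 / 3 2 4 5 1 / 1 5 3 2 4 / 4 3 5 1 2.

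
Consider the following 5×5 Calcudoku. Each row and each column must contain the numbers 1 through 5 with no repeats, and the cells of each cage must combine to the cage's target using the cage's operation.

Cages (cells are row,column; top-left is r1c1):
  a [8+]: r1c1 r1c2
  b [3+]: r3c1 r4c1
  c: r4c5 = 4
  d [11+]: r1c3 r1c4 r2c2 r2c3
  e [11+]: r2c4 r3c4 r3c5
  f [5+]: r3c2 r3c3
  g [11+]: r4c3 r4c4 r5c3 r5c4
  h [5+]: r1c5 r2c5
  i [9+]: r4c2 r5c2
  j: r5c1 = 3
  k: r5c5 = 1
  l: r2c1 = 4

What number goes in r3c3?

L is a freebie, leaving r2c1 = 4.
Cage c is a single given cell, leaving r4c5 = 4.
Cage j is given; hence r5c1 = 3.
K is a freebie; hence r5c5 = 1.
Column 1 already has 3, leaving r1c1 = 5.
The two cells of cage a must have sum 8, which forces r1c2 = 3.
Row 1 already has 3; hence r1c5 = 2.
Column 5 now contains 2; hence r2c5 = 3.
Column 5 now contains 3; hence r3c5 = 5.
Row 4 now contains 4, which forces r4c2 = 5.
Cage i needs two cells with sum 9, which forces r5c2 = 4.
The 4 cells of cage d must have sum 11, leaving r2c2 = 1.
Cage d needs sum 11, so r2c3 = 5.
Row 2 already has 5, leaving r2c4 = 2.
Column 2 now contains 1, so r3c2 = 2.
Column 3 already has 5, which forces r5c3 = 2.
Column 4 now contains 2, leaving r5c4 = 5.
Row 3 now contains 2; hence r3c1 = 1.
Cage f needs two cells with sum 5, which forces r3c3 = 3.
Cage e needs sum 11, which forces r3c4 = 4.
Cage b needs two cells with sum 3; hence r4c1 = 2.
3 is placed in column 3, leaving r4c3 = 1.
Row 4 already has 1, leaving r4c4 = 3.
1 is placed in column 3, leaving r1c3 = 4.
Column 4 now contains 4, leaving r1c4 = 1.
The full grid is 5 3 4 1 2 / 4 1 5 2 3 / 1 2 3 4 5 / 2 5 1 3 4 / 3 4 2 5 1.

3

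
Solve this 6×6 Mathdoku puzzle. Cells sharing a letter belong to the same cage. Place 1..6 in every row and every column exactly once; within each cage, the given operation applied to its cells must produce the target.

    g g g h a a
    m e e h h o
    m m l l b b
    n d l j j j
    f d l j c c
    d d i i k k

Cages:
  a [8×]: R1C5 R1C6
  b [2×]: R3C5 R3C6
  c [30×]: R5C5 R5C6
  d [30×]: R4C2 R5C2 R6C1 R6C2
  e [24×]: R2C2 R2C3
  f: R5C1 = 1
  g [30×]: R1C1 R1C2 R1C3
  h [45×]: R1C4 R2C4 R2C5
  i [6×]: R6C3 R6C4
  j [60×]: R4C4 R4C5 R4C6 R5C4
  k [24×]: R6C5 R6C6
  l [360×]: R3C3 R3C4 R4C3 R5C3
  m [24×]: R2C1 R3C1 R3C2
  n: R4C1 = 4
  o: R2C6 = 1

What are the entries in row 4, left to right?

Cage h has product 45, so R1C4 = 3.
Cage h has product 45, leaving R2C4 = 5.
Cage h has product 45, which forces R2C5 = 3.
Cage o is a single given cell; hence R2C6 = 1.
Column 6 already has 1, so R3C6 = 2.
Cage n is a single given cell; hence R4C1 = 4.
F is a freebie, so R5C1 = 1.
Cage a needs two cells with product 8, which forces R1C5 = 2.
Column 6 now contains 2, so R1C6 = 4.
The 3 cells of cage m must have product 24, which forces R2C1 = 2.
Cage m needs product 24, leaving R3C1 = 3.
Cage m needs product 24, which forces R3C2 = 4.
4 is placed in row 3, so R3C4 = 6.
Row 3 already has 2, which forces R3C5 = 1.
Column 1 now contains 3, so R6C1 = 5.
Column 6 now contains 4, leaving R6C6 = 6.
Column 1 now contains 5, so R1C1 = 6.
4 is placed in column 2, leaving R2C2 = 6.
The two cells of cage e must have product 24; hence R2C3 = 4.
Row 3 now contains 6, which forces R3C3 = 5.
The 4 cells of cage j must have product 60, leaving R4C4 = 1.
Cage c needs two cells with product 30; hence R5C5 = 6.
6 is placed in column 6; hence R5C6 = 5.
Cage i's pair has product 6, leaving R6C3 = 3.
The two cells of cage i must have product 6, so R6C4 = 2.
Row 6 now contains 6, which forces R6C5 = 4.
Cage g needs product 30, so R1C2 = 5.
5 is placed in column 3, leaving R1C3 = 1.
The 4 cells of cage l must have product 360, leaving R4C3 = 6.
Column 5 now contains 6, which forces R4C5 = 5.
Column 6 already has 5, so R4C6 = 3.
Row 5 already has 6; hence R5C3 = 2.
Column 4 now contains 2; hence R5C4 = 4.
Row 6 already has 2, which forces R6C2 = 1.
Row 4 already has 3, which forces R4C2 = 2.
Row 5 already has 2, so R5C2 = 3.
The full grid is 6 5 1 3 2 4 / 2 6 4 5 3 1 / 3 4 5 6 1 2 / 4 2 6 1 5 3 / 1 3 2 4 6 5 / 5 1 3 2 4 6.

4 2 6 1 5 3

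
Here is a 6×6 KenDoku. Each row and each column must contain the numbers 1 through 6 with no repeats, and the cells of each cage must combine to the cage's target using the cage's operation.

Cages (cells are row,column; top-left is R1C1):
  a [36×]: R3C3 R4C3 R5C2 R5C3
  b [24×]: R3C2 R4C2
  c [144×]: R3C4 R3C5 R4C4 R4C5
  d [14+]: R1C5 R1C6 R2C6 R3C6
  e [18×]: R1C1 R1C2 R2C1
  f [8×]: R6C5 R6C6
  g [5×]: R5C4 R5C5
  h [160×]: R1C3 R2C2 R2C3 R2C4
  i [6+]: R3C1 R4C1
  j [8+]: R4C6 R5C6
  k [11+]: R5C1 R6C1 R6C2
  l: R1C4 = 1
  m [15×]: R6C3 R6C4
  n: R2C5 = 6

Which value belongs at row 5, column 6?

3

Cage h needs product 160, leaving R1C3 = 4.
Cage l is a single given cell, leaving R1C4 = 1.
Cage n is given; hence R2C5 = 6.
Column 4 already has 1, which forces R5C4 = 5.
5 is placed in row 5, leaving R5C5 = 1.
Column 4 now contains 5, so R6C4 = 3.
Row 6 now contains 3, so R6C3 = 5.
Cage h needs product 160; hence R2C2 = 5.
Column 3 already has 5, leaving R2C3 = 2.
The 4 cells of cage h must have product 160, so R2C4 = 4.
The 4 cells of cage a must have product 36; hence R5C2 = 2.
Row 5 needs a 4, and only R5C1 is open for it.
Column 1 needs a 2, and only R1C1 is open for it.
Cage e has product 18, which forces R1C2 = 3.
Row 1 already has 3, which forces R1C5 = 5.
Row 1 already has 3, leaving R1C6 = 6.
Cage e has product 18, leaving R2C1 = 3.
3 is placed in row 2, leaving R2C6 = 1.
6 is placed in column 6, which forces R5C6 = 3.
Cage d needs sum 14, which forces R3C6 = 2.
Cage j's pair has sum 8, leaving R4C6 = 5.
Row 5 already has 3, leaving R5C3 = 6.
Column 6 already has 2, leaving R6C6 = 4.
Cage i's pair has sum 6, which forces R3C1 = 5.
Row 3 now contains 2, which forces R3C4 = 6.
5 is placed in row 4, so R4C1 = 1.
Row 4 now contains 1, leaving R4C3 = 3.
Cage c has product 144, leaving R4C4 = 2.
Row 4 already has 3, leaving R4C5 = 4.
1 is placed in column 1, which forces R6C1 = 6.
Row 6 already has 6, leaving R6C2 = 1.
Row 6 already has 4; hence R6C5 = 2.
Row 3 now contains 6, which forces R3C2 = 4.
Column 3 already has 3; hence R3C3 = 1.
4 is placed in column 5, which forces R3C5 = 3.
Row 4 already has 4, leaving R4C2 = 6.
The full grid is 2 3 4 1 5 6 / 3 5 2 4 6 1 / 5 4 1 6 3 2 / 1 6 3 2 4 5 / 4 2 6 5 1 3 / 6 1 5 3 2 4.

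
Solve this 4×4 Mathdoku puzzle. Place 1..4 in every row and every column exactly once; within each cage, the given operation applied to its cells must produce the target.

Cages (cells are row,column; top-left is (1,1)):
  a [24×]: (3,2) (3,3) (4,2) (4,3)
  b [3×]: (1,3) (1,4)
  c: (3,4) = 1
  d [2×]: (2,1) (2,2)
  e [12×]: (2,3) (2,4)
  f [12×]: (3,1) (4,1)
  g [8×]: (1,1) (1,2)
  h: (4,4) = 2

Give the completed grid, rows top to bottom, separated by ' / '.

2 4 1 3 / 1 2 3 4 / 4 3 2 1 / 3 1 4 2

Cage c is given, so (3,4) = 1.
Cage h is a single given cell, which forces (4,4) = 2.
The two cells of cage b must have product 3; hence (1,3) = 1.
1 is placed in column 4, so (1,4) = 3.
3 is placed in column 4, so (2,4) = 4.
Row 2 already has 4, so (2,3) = 3.
Cage a has product 24, which forces (4,2) = 1.
Column 3 already has 3, which forces (4,3) = 4.
Cage d needs two cells with product 2, leaving (2,1) = 1.
Column 2 already has 1, which forces (2,2) = 2.
The two cells of cage f must have product 12, which forces (3,1) = 4.
Cage a has product 24, so (3,2) = 3.
Column 3 already has 4, which forces (3,3) = 2.
4 is placed in row 4, which forces (4,1) = 3.
4 is placed in column 1; hence (1,1) = 2.
Column 2 now contains 2, leaving (1,2) = 4.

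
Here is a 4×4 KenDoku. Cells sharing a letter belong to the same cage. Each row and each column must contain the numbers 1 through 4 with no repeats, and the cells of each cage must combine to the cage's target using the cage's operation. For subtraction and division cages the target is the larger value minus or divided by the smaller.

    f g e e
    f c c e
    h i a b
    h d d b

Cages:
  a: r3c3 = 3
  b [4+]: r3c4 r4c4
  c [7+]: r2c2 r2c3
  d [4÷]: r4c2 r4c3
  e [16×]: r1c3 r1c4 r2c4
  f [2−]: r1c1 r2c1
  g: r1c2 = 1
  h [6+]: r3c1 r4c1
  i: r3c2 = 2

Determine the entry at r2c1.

Cage g is a single given cell, leaving r1c2 = 1.
1 is placed in row 1; hence r1c4 = 4.
Column 4 already has 4, which forces r2c4 = 2.
Cage i is a single given cell, which forces r3c2 = 2.
Cage a is given; hence r3c3 = 3.
Row 3 already has 3, which forces r3c4 = 1.
Column 2 now contains 1, leaving r4c2 = 4.
4 is placed in row 4; hence r4c3 = 1.
Column 4 already has 1; hence r4c4 = 3.
Row 1 already has 4, which forces r1c3 = 2.
Column 2 already has 4; hence r2c2 = 3.
3 is placed in column 3, so r2c3 = 4.
2 is placed in row 3, which forces r3c1 = 4.
4 is placed in row 4, so r4c1 = 2.
Row 1 already has 2; hence r1c1 = 3.
Row 2 now contains 4, which forces r2c1 = 1.
Filled in: 3 1 2 4 / 1 3 4 2 / 4 2 3 1 / 2 4 1 3.

1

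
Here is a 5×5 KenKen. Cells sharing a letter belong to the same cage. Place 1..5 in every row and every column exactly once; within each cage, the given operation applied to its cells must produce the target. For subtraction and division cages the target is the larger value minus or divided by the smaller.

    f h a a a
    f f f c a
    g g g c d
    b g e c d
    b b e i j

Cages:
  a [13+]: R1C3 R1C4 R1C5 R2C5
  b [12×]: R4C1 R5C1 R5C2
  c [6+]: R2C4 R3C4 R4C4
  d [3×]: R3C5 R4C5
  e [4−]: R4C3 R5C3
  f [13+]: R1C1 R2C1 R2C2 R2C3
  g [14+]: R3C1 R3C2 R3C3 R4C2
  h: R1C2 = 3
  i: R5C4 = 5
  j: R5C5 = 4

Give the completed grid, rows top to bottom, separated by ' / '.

H is a freebie, which forces R1C2 = 3.
I is a freebie, leaving R5C4 = 5.
J is a freebie; hence R5C5 = 4.
Cage e's pair has difference 4, so R4C3 = 5.
Cage b needs product 12, so R5C1 = 3.
Row 5 now contains 5, which forces R5C3 = 1.
Cage a needs sum 13, leaving R1C5 = 5.
Cage b needs product 12, which forces R4C1 = 2.
Row 4 already has 2, which forces R4C2 = 4.
Row 5 already has 1, which forces R5C2 = 2.
Cage f needs sum 13, which forces R2C3 = 3.
3 is placed in row 2; hence R2C5 = 2.
Cage g needs sum 14, leaving R3C3 = 4.
Column 3 now contains 4; hence R1C3 = 2.
Cage a has sum 13; hence R1C4 = 4.
Row 2 now contains 2, so R2C4 = 1.
The 3 cells of cage c must have sum 6; hence R3C4 = 2.
The 3 cells of cage c must have sum 6; hence R4C4 = 3.
3 is placed in row 4; hence R4C5 = 1.
4 is placed in row 1, leaving R1C1 = 1.
Cage f needs sum 13; hence R2C1 = 4.
Row 2 now contains 1, which forces R2C2 = 5.
Column 1 now contains 1, so R3C1 = 5.
Column 2 already has 5, leaving R3C2 = 1.
1 is placed in column 5, leaving R3C5 = 3.

1 3 2 4 5 / 4 5 3 1 2 / 5 1 4 2 3 / 2 4 5 3 1 / 3 2 1 5 4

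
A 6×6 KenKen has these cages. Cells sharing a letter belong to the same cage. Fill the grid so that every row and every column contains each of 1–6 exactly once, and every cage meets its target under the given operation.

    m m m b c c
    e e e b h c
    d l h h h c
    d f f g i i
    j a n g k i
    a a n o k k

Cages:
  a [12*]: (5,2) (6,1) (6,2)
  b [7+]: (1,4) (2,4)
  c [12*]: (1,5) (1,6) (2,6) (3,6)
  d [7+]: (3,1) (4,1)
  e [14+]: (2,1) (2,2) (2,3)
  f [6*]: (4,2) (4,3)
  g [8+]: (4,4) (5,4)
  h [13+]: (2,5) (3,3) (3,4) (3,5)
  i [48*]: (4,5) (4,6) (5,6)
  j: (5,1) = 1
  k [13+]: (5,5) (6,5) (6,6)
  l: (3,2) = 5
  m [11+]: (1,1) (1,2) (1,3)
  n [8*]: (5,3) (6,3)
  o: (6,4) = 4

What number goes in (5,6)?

Cage l is a single given cell, leaving (3,2) = 5.
J is a freebie, so (5,1) = 1.
Cage o is given, leaving (6,4) = 4.
Cage n's pair has product 8, leaving (5,3) = 4.
Row 6 already has 4, leaving (6,3) = 2.
The 3 cells of cage a must have product 12; hence (5,2) = 2.
2 is placed in row 5, which forces (5,6) = 6.
The 3 cells of cage a must have product 12; hence (6,1) = 6.
Cage a needs product 12, leaving (6,2) = 1.
Column 6 now contains 6; hence (6,6) = 5.
Column 2 now contains 1; hence (4,2) = 6.
Cage f's pair has product 6, which forces (4,3) = 1.
Row 5 now contains 6; hence (5,5) = 5.
Row 6 already has 5; hence (6,5) = 3.
Cage m has sum 11, which forces (1,1) = 2.
Row 1 now contains 2, so (1,5) = 1.
Cage e has sum 14, so (2,1) = 5.
Column 2 now contains 6, which forces (2,2) = 3.
Cage e needs sum 14, so (2,3) = 6.
Column 3 now contains 6, so (3,3) = 3.
The two cells of cage g must have sum 8; hence (4,4) = 5.
Row 5 already has 5, leaving (5,4) = 3.
Column 2 now contains 3, so (1,2) = 4.
Column 3 now contains 6, so (1,3) = 5.
Column 4 now contains 5, which forces (1,4) = 6.
The 4 cells of cage c must have product 12, leaving (1,6) = 3.
Cage b needs two cells with sum 7; hence (2,4) = 1.
The 4 cells of cage h must have sum 13, which forces (2,5) = 2.
1 is placed in row 2, so (2,6) = 4.
3 is placed in row 3, so (3,1) = 4.
The 4 cells of cage h must have sum 13, which forces (3,4) = 2.
Cage h needs sum 13, so (3,5) = 6.
Column 6 now contains 4, leaving (3,6) = 1.
The two cells of cage d must have sum 7, so (4,1) = 3.
2 is placed in column 5; hence (4,5) = 4.
Column 6 now contains 4, leaving (4,6) = 2.
Completed grid: 2 4 5 6 1 3 / 5 3 6 1 2 4 / 4 5 3 2 6 1 / 3 6 1 5 4 2 / 1 2 4 3 5 6 / 6 1 2 4 3 5.

6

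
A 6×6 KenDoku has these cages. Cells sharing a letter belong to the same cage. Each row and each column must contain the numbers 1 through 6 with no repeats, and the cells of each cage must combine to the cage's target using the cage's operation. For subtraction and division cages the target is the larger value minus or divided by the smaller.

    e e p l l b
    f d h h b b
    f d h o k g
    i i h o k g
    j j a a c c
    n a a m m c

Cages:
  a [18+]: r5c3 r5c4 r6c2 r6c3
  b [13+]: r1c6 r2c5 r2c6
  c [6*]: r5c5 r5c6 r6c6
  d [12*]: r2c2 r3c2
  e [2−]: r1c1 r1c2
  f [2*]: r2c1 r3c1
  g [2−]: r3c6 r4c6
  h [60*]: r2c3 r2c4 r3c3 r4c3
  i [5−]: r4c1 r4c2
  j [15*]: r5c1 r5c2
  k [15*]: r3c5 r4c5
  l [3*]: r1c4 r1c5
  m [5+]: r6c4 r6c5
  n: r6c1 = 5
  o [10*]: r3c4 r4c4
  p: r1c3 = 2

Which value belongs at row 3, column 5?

3

P is a freebie; hence r1c3 = 2.
Cage n is a single given cell, leaving r6c1 = 5.
Column 1 already has 5, so r5c1 = 3.
The two cells of cage j must have product 15, which forces r5c2 = 5.
Row 1 needs a 5, and only r1c6 is open for it.
In row 5, 4 can only go at r5c3, so r5c3 = 4.
Cage a has sum 18, which forces r5c4 = 6.
Cage a needs sum 18, which forces r6c2 = 2.
Column 3 now contains 4; hence r6c3 = 6.
Cage h needs product 60, leaving r2c4 = 4.
4 is placed in column 4; hence r6c4 = 1.
1 is placed in row 6; hence r6c5 = 4.
Cage c needs product 6, which forces r6c6 = 3.
Column 4 now contains 1; hence r1c4 = 3.
Cage l's pair has product 3; hence r1c5 = 1.
Row 2 now contains 4, leaving r2c2 = 3.
Cage d needs two cells with product 12, leaving r3c2 = 4.
Column 5 now contains 1, leaving r5c5 = 2.
2 is placed in row 5; hence r5c6 = 1.
Cage e's pair has difference 2, so r1c1 = 4.
Column 2 already has 4, which forces r1c2 = 6.
Column 5 already has 2; hence r2c5 = 6.
Cage b needs sum 13; hence r2c6 = 2.
2 is placed in column 6, so r3c6 = 6.
Column 2 now contains 6, leaving r4c2 = 1.
The two cells of cage g must have difference 2; hence r4c6 = 4.
Row 2 already has 2, which forces r2c1 = 1.
Row 2 now contains 1, so r2c3 = 5.
Cage f's pair has product 2, leaving r3c1 = 2.
Row 3 already has 2, leaving r3c4 = 5.
Row 3 now contains 5; hence r3c5 = 3.
Row 4 already has 1; hence r4c1 = 6.
Column 3 now contains 5, leaving r4c3 = 3.
Column 4 already has 5, so r4c4 = 2.
3 is placed in column 5, leaving r4c5 = 5.
Row 3 now contains 3; hence r3c3 = 1.
Completed grid: 4 6 2 3 1 5 / 1 3 5 4 6 2 / 2 4 1 5 3 6 / 6 1 3 2 5 4 / 3 5 4 6 2 1 / 5 2 6 1 4 3.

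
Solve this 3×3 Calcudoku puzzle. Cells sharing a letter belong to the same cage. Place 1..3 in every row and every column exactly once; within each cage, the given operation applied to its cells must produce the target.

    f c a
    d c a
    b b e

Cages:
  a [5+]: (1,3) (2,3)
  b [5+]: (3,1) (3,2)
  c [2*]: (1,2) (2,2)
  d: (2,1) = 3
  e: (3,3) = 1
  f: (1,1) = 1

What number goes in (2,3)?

2

Cage f is given, which forces (1,1) = 1.
1 is placed in row 1, which forces (1,2) = 2.
Row 1 now contains 2, which forces (1,3) = 3.
Cage d is given, which forces (2,1) = 3.
Column 2 now contains 2, leaving (2,2) = 1.
3 is placed in column 3, so (2,3) = 2.
Column 1 now contains 3, which forces (3,1) = 2.
Column 2 now contains 2, which forces (3,2) = 3.
Cage e is a single given cell, so (3,3) = 1.
Completed grid: 1 2 3 / 3 1 2 / 2 3 1.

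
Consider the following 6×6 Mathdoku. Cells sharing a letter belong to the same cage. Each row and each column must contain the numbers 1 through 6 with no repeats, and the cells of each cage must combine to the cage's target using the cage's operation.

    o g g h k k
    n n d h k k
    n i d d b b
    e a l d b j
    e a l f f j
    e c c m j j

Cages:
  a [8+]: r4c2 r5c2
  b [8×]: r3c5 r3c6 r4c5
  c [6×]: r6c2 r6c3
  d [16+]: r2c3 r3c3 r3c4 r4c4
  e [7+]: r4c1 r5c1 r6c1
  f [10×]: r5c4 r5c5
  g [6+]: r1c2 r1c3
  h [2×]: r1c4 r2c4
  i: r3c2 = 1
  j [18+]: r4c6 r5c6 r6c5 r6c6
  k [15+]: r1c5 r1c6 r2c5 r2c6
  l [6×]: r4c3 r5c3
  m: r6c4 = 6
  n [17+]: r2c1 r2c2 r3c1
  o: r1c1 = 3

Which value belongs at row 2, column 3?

Cage o is given; hence r1c1 = 3.
Cage n has sum 17, leaving r2c1 = 5.
Cage n has sum 17, which forces r2c2 = 6.
The 3 cells of cage n must have sum 17, so r3c1 = 6.
I is a freebie; hence r3c2 = 1.
M is a freebie, which forces r6c4 = 6.
Cage b needs product 8, leaving r4c5 = 1.
The only place for 6 in row 5 is r5c6.
The only place for 6 in row 1 is r1c5.
In row 4, 6 can only go at r4c3, so r4c3 = 6.
The two cells of cage l must have product 6; hence r5c3 = 1.
Cage e needs sum 7, so r6c1 = 1.
Row 1 needs a 1, and only r1c4 is open for it.
1 is placed in column 4; hence r2c4 = 2.
Column 4 already has 2, leaving r5c4 = 5.
Row 5 now contains 5, so r5c5 = 2.
Cage d needs sum 16; hence r2c3 = 4.
Row 2 already has 4, which forces r2c5 = 3.
3 is placed in row 2, so r2c6 = 1.
Cage d needs sum 16, so r3c3 = 5.
Column 5 already has 2, so r3c5 = 4.
Cage b needs product 8, which forces r3c6 = 2.
Cage e needs sum 7; hence r4c1 = 2.
Cage a needs two cells with sum 8, which forces r4c2 = 5.
2 is placed in row 5, so r5c1 = 4.
Row 5 now contains 5, leaving r5c2 = 3.
Column 2 now contains 3; hence r6c2 = 2.
Row 6 already has 2, which forces r6c3 = 3.
Column 5 already has 4, which forces r6c5 = 5.
Row 6 now contains 5, leaving r6c6 = 4.
2 is placed in column 2; hence r1c2 = 4.
4 is placed in column 3; hence r1c3 = 2.
Column 6 now contains 4, so r1c6 = 5.
Row 3 now contains 4, leaving r3c4 = 3.
Cage d needs sum 16, leaving r4c4 = 4.
Column 6 now contains 4, so r4c6 = 3.
The full grid is 3 4 2 1 6 5 / 5 6 4 2 3 1 / 6 1 5 3 4 2 / 2 5 6 4 1 3 / 4 3 1 5 2 6 / 1 2 3 6 5 4.

4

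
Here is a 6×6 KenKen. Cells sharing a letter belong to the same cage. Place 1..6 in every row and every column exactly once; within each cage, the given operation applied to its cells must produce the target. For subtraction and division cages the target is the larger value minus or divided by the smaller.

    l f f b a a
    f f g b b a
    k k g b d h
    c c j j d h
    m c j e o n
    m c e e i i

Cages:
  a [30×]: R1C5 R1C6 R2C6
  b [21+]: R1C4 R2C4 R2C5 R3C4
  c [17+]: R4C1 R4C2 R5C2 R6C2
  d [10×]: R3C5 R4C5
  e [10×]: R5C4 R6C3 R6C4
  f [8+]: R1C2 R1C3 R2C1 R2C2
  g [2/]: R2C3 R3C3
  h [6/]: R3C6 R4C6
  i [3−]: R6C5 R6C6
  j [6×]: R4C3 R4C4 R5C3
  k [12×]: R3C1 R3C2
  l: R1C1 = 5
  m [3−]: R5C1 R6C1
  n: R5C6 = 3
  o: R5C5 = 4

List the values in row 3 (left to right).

4 3 6 5 2 1

Cage l is a single given cell, leaving R1C1 = 5.
Cage b has sum 21, leaving R2C5 = 6.
Cage o is a single given cell, which forces R5C5 = 4.
Cage n is a single given cell, so R5C6 = 3.
Cage a needs product 30, which forces R2C6 = 5.
The 4 cells of cage b must have sum 21, so R1C4 = 6.
Row 1 already has 6, so R1C6 = 2.
5 is placed in row 2, so R2C4 = 4.
The 4 cells of cage b must have sum 21; hence R3C4 = 5.
Row 3 now contains 5, so R3C5 = 2.
Column 5 already has 2, leaving R4C5 = 5.
The 3 cells of cage a must have product 30; hence R1C5 = 3.
The 3 cells of cage e must have product 10, leaving R6C3 = 5.
Column 5 already has 3; hence R6C5 = 1.
Cage e has product 10, so R5C4 = 1.
Row 6 now contains 1, so R6C4 = 2.
Cage i's pair has difference 3, which forces R6C6 = 4.
The 3 cells of cage j must have product 6, leaving R4C3 = 1.
Column 4 already has 2, so R4C4 = 3.
Row 4 now contains 1, so R4C6 = 6.
Row 5 now contains 1, so R5C1 = 6.
Row 5 now contains 1, so R5C3 = 2.
Row 6 already has 4, so R6C1 = 3.
Row 6 now contains 3, so R6C2 = 6.
The 4 cells of cage f must have sum 8, leaving R1C2 = 1.
1 is placed in column 3, so R1C3 = 4.
The 4 cells of cage f must have sum 8, so R2C1 = 1.
The 4 cells of cage f must have sum 8, so R2C2 = 2.
Column 3 already has 2, leaving R2C3 = 3.
Column 1 now contains 3, leaving R3C1 = 4.
Cage k needs two cells with product 12, which forces R3C2 = 3.
Cage g's pair has quotient 2, so R3C3 = 6.
Column 6 now contains 6, leaving R3C6 = 1.
Column 1 now contains 4; hence R4C1 = 2.
Column 2 already has 2, so R4C2 = 4.
Row 5 already has 2, which forces R5C2 = 5.
Completed grid: 5 1 4 6 3 2 / 1 2 3 4 6 5 / 4 3 6 5 2 1 / 2 4 1 3 5 6 / 6 5 2 1 4 3 / 3 6 5 2 1 4.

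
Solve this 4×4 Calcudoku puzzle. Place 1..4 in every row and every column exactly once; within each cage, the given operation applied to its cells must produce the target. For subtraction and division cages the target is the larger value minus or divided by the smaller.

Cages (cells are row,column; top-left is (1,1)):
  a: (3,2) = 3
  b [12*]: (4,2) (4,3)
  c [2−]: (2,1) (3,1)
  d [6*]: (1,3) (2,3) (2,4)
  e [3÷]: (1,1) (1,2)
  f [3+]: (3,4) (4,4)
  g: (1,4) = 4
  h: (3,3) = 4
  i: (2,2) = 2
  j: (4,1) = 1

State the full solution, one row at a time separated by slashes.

3 1 2 4 / 4 2 1 3 / 2 3 4 1 / 1 4 3 2

G is a freebie, leaving (1,4) = 4.
I is a freebie, so (2,2) = 2.
A is a freebie, so (3,2) = 3.
Cage h is given, leaving (3,3) = 4.
Cage j is a single given cell, leaving (4,1) = 1.
Column 2 now contains 3, leaving (4,2) = 4.
Column 3 now contains 4; hence (4,3) = 3.
Row 4 now contains 1, which forces (4,4) = 2.
Column 1 already has 1; hence (1,1) = 3.
Column 2 now contains 3, leaving (1,2) = 1.
The 3 cells of cage d must have product 6, leaving (1,3) = 2.
The two cells of cage c must have difference 2, which forces (2,1) = 4.
Column 3 already has 3, leaving (2,3) = 1.
Cage d needs product 6, which forces (2,4) = 3.
Column 1 already has 1; hence (3,1) = 2.
2 is placed in column 4; hence (3,4) = 1.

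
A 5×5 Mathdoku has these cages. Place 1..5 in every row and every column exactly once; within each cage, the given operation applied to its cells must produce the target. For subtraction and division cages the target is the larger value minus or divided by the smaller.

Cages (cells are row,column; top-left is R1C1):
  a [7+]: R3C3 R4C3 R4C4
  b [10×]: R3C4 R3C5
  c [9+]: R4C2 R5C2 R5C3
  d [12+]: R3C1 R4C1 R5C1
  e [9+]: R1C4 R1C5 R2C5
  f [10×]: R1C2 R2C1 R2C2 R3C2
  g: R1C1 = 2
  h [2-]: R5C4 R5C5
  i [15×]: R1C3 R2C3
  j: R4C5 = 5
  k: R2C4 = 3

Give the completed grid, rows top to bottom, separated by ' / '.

2 5 3 4 1 / 1 2 5 3 4 / 3 1 4 5 2 / 4 3 1 2 5 / 5 4 2 1 3

G is a freebie, leaving R1C1 = 2.
Cage f needs product 10, leaving R2C1 = 1.
Cage k is given; hence R2C4 = 3.
Cage j is a single given cell; hence R4C5 = 5.
Cage i's pair has product 15, so R1C3 = 3.
The 3 cells of cage e must have sum 9, leaving R1C4 = 4.
Row 1 now contains 3, so R1C5 = 1.
3 is placed in row 2, which forces R2C3 = 5.
Cage b's pair has product 10, leaving R3C4 = 5.
5 is placed in column 5, so R3C5 = 2.
1 is placed in row 1; hence R1C2 = 5.
Row 2 already has 5; hence R2C2 = 2.
Column 5 already has 2; hence R2C5 = 4.
Row 3 already has 2, so R3C2 = 1.
Row 3 now contains 1; hence R3C3 = 4.
Cage d needs sum 12; hence R5C1 = 5.
4 is placed in column 5; hence R5C5 = 3.
Row 3 now contains 4, which forces R3C1 = 3.
The 3 cells of cage d must have sum 12, leaving R4C1 = 4.
Cage c has sum 9, which forces R4C2 = 3.
3 is placed in row 5; hence R5C2 = 4.
The 3 cells of cage c must have sum 9, leaving R5C3 = 2.
The two cells of cage h must have difference 2, leaving R5C4 = 1.
Column 3 already has 2, which forces R4C3 = 1.
1 is placed in column 4, so R4C4 = 2.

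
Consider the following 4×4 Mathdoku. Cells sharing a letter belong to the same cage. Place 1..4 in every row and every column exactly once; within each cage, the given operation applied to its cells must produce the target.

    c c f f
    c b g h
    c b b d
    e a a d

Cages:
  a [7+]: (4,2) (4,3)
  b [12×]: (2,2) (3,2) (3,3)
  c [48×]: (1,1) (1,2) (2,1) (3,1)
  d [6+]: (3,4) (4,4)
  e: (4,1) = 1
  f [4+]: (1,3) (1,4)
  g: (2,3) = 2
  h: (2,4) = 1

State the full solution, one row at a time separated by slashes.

4 2 1 3 / 3 4 2 1 / 2 1 3 4 / 1 3 4 2

G is a freebie, which forces (2,3) = 2.
H is a freebie, which forces (2,4) = 1.
Cage e is given; hence (4,1) = 1.
Cage c has product 48; hence (1,2) = 2.
The two cells of cage f must have sum 4; hence (1,3) = 1.
Column 4 now contains 1, which forces (1,4) = 3.
The 4 cells of cage c must have product 48, which forces (3,1) = 2.
Row 3 now contains 2, which forces (3,4) = 4.
4 is placed in column 4; hence (4,4) = 2.
3 is placed in row 1, so (1,1) = 4.
The 4 cells of cage c must have product 48, so (2,1) = 3.
Cage b has product 12, so (2,2) = 4.
Cage b needs product 12, which forces (3,2) = 1.
4 is placed in row 3; hence (3,3) = 3.
Column 2 already has 4, leaving (4,2) = 3.
Column 3 already has 3, which forces (4,3) = 4.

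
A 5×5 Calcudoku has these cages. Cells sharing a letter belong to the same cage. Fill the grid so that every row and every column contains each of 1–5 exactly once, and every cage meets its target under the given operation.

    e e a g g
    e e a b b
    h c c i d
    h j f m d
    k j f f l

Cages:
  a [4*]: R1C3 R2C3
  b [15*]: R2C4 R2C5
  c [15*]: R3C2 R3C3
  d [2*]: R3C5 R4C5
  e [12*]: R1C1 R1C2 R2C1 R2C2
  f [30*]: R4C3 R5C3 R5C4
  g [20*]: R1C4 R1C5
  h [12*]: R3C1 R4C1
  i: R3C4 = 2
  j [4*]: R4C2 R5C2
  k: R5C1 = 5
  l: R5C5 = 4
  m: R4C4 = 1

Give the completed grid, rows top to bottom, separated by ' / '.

Cage i is given, so R3C4 = 2.
Row 3 already has 2, so R3C5 = 1.
Cage m is a single given cell, leaving R4C4 = 1.
1 is placed in column 5, which forces R4C5 = 2.
Cage k is a single given cell, leaving R5C1 = 5.
Row 5 already has 5, leaving R5C4 = 3.
L is a freebie, so R5C5 = 4.
Cage g's pair has product 20, leaving R1C4 = 4.
4 is placed in column 5, so R1C5 = 5.
3 is placed in column 4, which forces R2C4 = 5.
Cage b's pair has product 15; hence R2C5 = 3.
Row 4 already has 1; hence R4C2 = 4.
The 3 cells of cage f must have product 30; hence R4C3 = 5.
Row 5 already has 4, which forces R5C2 = 1.
3 is placed in row 5; hence R5C3 = 2.
Cage e needs product 12; hence R1C1 = 2.
The 4 cells of cage e must have product 12; hence R1C2 = 3.
Row 1 already has 4, leaving R1C3 = 1.
Cage e has product 12; hence R2C1 = 1.
Column 2 now contains 1; hence R2C2 = 2.
Cage a needs two cells with product 4, leaving R2C3 = 4.
The two cells of cage h must have product 12, leaving R3C1 = 4.
Cage c needs two cells with product 15, which forces R3C2 = 5.
Column 3 already has 5, so R3C3 = 3.
4 is placed in row 4; hence R4C1 = 3.

2 3 1 4 5 / 1 2 4 5 3 / 4 5 3 2 1 / 3 4 5 1 2 / 5 1 2 3 4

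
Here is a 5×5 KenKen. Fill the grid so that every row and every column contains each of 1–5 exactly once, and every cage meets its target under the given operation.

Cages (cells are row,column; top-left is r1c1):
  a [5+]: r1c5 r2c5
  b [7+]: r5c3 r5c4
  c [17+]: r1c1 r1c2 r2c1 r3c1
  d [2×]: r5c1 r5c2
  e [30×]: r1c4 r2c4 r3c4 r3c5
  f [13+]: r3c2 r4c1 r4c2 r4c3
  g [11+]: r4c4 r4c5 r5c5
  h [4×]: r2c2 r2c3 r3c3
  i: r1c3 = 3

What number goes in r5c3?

The 4 cells of cage c must have sum 17, leaving r1c2 = 5.
Cage i is a single given cell, so r1c3 = 3.
Row 1 already has 3, leaving r1c1 = 4.
In row 3, 4 can only go at r3c2, so r3c2 = 4.
Column 2 needs a 3, and only r4c2 is open for it.
The only place for 3 in row 5 is r5c4.
Cage e has product 30, which forces r3c5 = 3.
Cage b's pair has sum 7, leaving r5c3 = 4.
Cage a's pair has sum 5, leaving r1c5 = 1.
Cage c has sum 17; hence r2c1 = 3.
The 3 cells of cage h must have product 4, which forces r2c2 = 2.
Column 3 now contains 4; hence r2c3 = 1.
1 is placed in row 2, so r2c4 = 5.
Column 5 now contains 3, which forces r2c5 = 4.
Row 3 already has 3, leaving r3c1 = 5.
Cage h needs product 4, leaving r3c3 = 2.
2 is placed in row 3, leaving r3c4 = 1.
Column 1 now contains 5, leaving r4c1 = 1.
Column 3 already has 1, leaving r4c3 = 5.
Row 4 already has 5; hence r4c5 = 2.
1 is placed in column 1, which forces r5c1 = 2.
Column 2 now contains 2, which forces r5c2 = 1.
Column 5 now contains 2, leaving r5c5 = 5.
1 is placed in row 1, so r1c4 = 2.
Row 4 now contains 2, so r4c4 = 4.
Filled in: 4 5 3 2 1 / 3 2 1 5 4 / 5 4 2 1 3 / 1 3 5 4 2 / 2 1 4 3 5.

4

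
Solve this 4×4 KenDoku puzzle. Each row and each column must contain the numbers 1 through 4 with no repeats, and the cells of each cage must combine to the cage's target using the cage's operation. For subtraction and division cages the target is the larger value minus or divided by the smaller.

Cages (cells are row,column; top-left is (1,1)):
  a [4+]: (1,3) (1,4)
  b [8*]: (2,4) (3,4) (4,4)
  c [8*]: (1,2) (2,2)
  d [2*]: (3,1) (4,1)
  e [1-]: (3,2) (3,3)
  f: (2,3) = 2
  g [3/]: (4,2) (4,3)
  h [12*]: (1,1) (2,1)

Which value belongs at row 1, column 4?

Cage f is given; hence (2,3) = 2.
The two cells of cage c must have product 8, which forces (1,2) = 2.
Row 2 now contains 2, which forces (2,2) = 4.
Row 2 now contains 4, which forces (2,4) = 1.
Column 2 already has 4; hence (3,2) = 3.
3 is placed in column 2, which forces (4,2) = 1.
Row 4 already has 1; hence (4,3) = 3.
Cage h's pair has product 12, which forces (1,1) = 4.
Column 3 already has 3, leaving (1,3) = 1.
Column 4 now contains 1, leaving (1,4) = 3.
Row 2 now contains 4, which forces (2,1) = 3.
Cage d needs two cells with product 2, which forces (3,1) = 1.
Cage e's pair has difference 1, which forces (3,3) = 4.
Row 3 now contains 4, so (3,4) = 2.
Row 4 already has 1, which forces (4,1) = 2.
2 is placed in column 4, so (4,4) = 4.
The full grid is 4 2 1 3 / 3 4 2 1 / 1 3 4 2 / 2 1 3 4.

3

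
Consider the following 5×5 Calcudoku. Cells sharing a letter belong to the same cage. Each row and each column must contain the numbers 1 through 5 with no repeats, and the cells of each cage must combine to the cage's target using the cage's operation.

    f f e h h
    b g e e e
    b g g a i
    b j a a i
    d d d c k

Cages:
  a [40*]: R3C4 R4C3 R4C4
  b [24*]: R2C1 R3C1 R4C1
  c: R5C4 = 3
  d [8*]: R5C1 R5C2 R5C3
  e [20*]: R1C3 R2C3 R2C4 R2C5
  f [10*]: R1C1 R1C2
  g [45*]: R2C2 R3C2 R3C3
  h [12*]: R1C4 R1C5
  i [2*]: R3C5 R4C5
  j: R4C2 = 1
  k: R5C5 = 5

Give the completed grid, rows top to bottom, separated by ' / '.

5 2 1 4 3 / 2 3 5 1 4 / 4 5 3 2 1 / 3 1 4 5 2 / 1 4 2 3 5

Cage g needs product 45, so R2C2 = 3.
Cage g has product 45; hence R3C2 = 5.
Cage g needs product 45, so R3C3 = 3.
Cage j is given; hence R4C2 = 1.
1 is placed in row 4; hence R4C5 = 2.
Cage c is a single given cell, which forces R5C4 = 3.
Cage k is given, so R5C5 = 5.
Cage f needs two cells with product 10, leaving R1C1 = 5.
Column 2 already has 5; hence R1C2 = 2.
2 is placed in row 1, leaving R1C3 = 1.
3 is placed in column 4, so R1C4 = 4.
The two cells of cage h must have product 12; hence R1C5 = 3.
The 3 cells of cage a must have product 40, which forces R3C4 = 2.
Column 5 already has 2; hence R3C5 = 1.
The 3 cells of cage b must have product 24; hence R4C1 = 3.
Column 4 now contains 4, so R4C4 = 5.
Column 2 already has 2, leaving R5C2 = 4.
Row 5 already has 4, so R5C3 = 2.
The 3 cells of cage b must have product 24, so R2C1 = 2.
The 4 cells of cage e must have product 20; hence R2C3 = 5.
Column 4 now contains 5; hence R2C4 = 1.
1 is placed in column 5; hence R2C5 = 4.
Row 3 already has 2, which forces R3C1 = 4.
Row 4 now contains 5, leaving R4C3 = 4.
2 is placed in row 5, so R5C1 = 1.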